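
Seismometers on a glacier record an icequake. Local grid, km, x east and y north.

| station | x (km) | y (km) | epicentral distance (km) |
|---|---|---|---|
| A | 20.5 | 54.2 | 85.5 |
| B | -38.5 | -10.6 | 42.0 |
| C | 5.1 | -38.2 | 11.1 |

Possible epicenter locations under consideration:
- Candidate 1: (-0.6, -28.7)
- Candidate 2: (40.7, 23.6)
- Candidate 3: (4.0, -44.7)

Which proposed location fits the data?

For each candidate, compare |candidate − station| to the reported distance:
Candidate 1: residuals A 0.0, B 0.0, C 0.0 → max 0.0 km
Candidate 2: residuals A 48.8, B 44.3, C 60.2 → max 60.2 km
Candidate 3: residuals A 14.8, B 12.5, C 4.5 → max 14.8 km
Only Candidate 1 has all residuals ≈ 0.

Candidate 1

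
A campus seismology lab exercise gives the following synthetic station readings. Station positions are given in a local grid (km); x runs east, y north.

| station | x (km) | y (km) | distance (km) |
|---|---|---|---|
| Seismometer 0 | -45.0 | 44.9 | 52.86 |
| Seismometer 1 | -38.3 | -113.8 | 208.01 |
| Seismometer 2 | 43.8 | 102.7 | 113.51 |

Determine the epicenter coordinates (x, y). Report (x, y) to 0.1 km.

Circle about each station: (x + 45.0)² + (y − 44.9)² = 52.86²; (x + 38.3)² + (y + 113.8)² = 208.01²; (x − 43.8)² + (y − 102.7)² = 113.51².
Subtracting pairs of circle equations eliminates x²+y² and gives linear equations (the radical axes):
13.4 x − 317.4 y = -30097.66
177.6 x + 115.6 y = -1665.62
Solving the 2×2 system: x ≈ -69.2, y ≈ 91.9 km.

x ≈ -69.2 km, y ≈ 91.9 km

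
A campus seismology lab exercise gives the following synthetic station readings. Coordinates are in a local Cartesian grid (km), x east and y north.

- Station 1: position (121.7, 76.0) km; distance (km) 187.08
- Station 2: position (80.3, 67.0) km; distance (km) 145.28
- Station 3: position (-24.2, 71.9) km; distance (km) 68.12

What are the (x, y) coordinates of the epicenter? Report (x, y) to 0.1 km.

Circle about each station: (x − 121.7)² + (y − 76.0)² = 187.08²; (x − 80.3)² + (y − 67.0)² = 145.28²; (x + 24.2)² + (y − 71.9)² = 68.12².
Subtracting pairs of circle equations eliminates x²+y² and gives linear equations (the radical axes):
-82.8 x − 18.0 y = 4242.85
-291.8 x − 8.2 y = 15526.95
Solving the 2×2 system: x ≈ -53.5, y ≈ 10.4 km.

(-53.5, 10.4)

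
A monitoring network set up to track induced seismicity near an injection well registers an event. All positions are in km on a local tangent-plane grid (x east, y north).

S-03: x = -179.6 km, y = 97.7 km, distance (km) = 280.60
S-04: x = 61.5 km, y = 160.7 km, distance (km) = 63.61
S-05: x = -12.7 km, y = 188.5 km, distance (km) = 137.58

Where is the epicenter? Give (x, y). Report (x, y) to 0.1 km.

x ≈ 100.7 km, y ≈ 110.6 km

Circle about each station: (x + 179.6)² + (y − 97.7)² = 280.60²; (x − 61.5)² + (y − 160.7)² = 63.61²; (x + 12.7)² + (y − 188.5)² = 137.58².
Subtracting the S-03 equation from the S-04 and S-05 equations removes the quadratic terms:
482.2 x + 126.0 y = 62495.42
333.8 x + 181.6 y = 53700.19
Solving the 2×2 system: x ≈ 100.7, y ≈ 110.6 km.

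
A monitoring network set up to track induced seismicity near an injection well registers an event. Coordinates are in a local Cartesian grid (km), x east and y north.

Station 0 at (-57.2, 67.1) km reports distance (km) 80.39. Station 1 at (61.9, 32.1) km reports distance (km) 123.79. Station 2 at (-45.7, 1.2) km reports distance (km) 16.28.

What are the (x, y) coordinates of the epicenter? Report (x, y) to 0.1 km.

-53.3 km east, -13.2 km north

Circle about each station: (x + 57.2)² + (y − 67.1)² = 80.39²; (x − 61.9)² + (y − 32.1)² = 123.79²; (x + 45.7)² + (y − 1.2)² = 16.28².
Subtracting the Station 0 equation from the Station 1 and Station 2 equations removes the quadratic terms:
238.2 x − 70.0 y = -11773.64
23.0 x − 131.8 y = 513.19
Solving the 2×2 system: x ≈ -53.3, y ≈ -13.2 km.
Check against Station 0 (with the unrounded x, y): √((x + 57.2)²+(y − 67.1)²) = 80.39 ≈ 80.39 km. ✓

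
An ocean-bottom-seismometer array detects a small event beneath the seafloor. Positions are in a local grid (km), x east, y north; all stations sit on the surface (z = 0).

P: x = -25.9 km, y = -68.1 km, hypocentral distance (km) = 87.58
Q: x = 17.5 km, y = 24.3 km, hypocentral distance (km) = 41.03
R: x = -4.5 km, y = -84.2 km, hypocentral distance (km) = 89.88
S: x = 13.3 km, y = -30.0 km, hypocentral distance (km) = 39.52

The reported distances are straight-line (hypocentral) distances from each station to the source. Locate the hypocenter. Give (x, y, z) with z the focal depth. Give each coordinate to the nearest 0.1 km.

Each station gives a sphere (x−x_i)² + (y−y_i)² + z² = d_i² (stations at z=0).
Subtracting the P sphere from Q and R: z² cancels, leaving linear equations in x and y:
86.8 x + 184.8 y = 1575.12
42.8 x − 32.2 y = 1393.31
Solving: x ≈ 28.792, y ≈ -5.000 km (keep extra digits for the depth step; rounded: 28.8, -5.0).
Then from the P sphere: z² = 87.58² − (x + 25.9)² − (y + 68.1)² with x = 28.792, y = -5.000, so z ≈ 26.409 ≈ 26.4 km.
Check against S (with the unrounded solution): distance 39.53 ≈ 39.52 km. ✓

(28.8, -5.0, 26.4)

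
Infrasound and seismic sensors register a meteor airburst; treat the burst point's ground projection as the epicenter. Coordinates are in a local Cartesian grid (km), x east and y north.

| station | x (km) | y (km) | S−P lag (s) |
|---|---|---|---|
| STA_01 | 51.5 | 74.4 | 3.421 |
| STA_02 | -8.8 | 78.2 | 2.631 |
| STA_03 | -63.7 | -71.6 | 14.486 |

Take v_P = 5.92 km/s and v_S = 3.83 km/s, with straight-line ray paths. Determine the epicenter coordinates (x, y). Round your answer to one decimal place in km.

(15.9, 63.9)

Distance from S−P lag: d = Δt · v_P v_S / (v_P − v_S) = Δt · (5.92·3.83)/(5.92−3.83) ≈ 10.8486·Δt.
So d_STA_01 = 37.11, d_STA_02 = 28.54, d_STA_03 = 157.15 km.
Circle about each station: (x − 51.5)² + (y − 74.4)² = 37.11²; (x + 8.8)² + (y − 78.2)² = 28.54²; (x + 63.7)² + (y + 71.6)² = 157.15².
Subtracting pairs of circle equations eliminates x²+y² and gives linear equations (the radical axes):
-120.6 x + 7.6 y = -1432.31
-230.4 x − 292.0 y = -22322.33
Solving the 2×2 system: x ≈ 15.9, y ≈ 63.9 km.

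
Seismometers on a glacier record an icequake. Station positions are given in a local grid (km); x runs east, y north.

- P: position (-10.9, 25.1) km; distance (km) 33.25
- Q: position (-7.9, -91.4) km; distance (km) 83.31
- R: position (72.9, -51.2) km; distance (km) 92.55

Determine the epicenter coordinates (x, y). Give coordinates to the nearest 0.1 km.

Circle about each station: (x + 10.9)² + (y − 25.1)² = 33.25²; (x + 7.9)² + (y + 91.4)² = 83.31²; (x − 72.9)² + (y + 51.2)² = 92.55².
Subtracting pairs of circle equations eliminates x²+y² and gives linear equations (the radical axes):
6.0 x − 233.0 y = 1832.56
167.6 x − 152.6 y = -272.91
Solving the 2×2 system: x ≈ -9.0, y ≈ -8.1 km.
Check against P (with the unrounded x, y): √((x + 10.9)²+(y − 25.1)²) = 33.25 ≈ 33.25 km. ✓

x ≈ -9.0 km, y ≈ -8.1 km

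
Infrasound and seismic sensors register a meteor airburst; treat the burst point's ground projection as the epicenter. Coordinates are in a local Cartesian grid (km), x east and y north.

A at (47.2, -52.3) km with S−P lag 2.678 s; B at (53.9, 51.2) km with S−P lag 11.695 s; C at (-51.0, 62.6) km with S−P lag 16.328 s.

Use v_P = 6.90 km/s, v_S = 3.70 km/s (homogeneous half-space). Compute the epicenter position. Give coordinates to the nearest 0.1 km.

30.4 km east, -39.1 km north

Distance from S−P lag: d = Δt · v_P v_S / (v_P − v_S) = Δt · (6.90·3.70)/(6.90−3.70) ≈ 7.9781·Δt.
So d_A = 21.37, d_B = 93.30, d_C = 130.27 km.
Circle about each station: (x − 47.2)² + (y + 52.3)² = 21.37²; (x − 53.9)² + (y − 51.2)² = 93.30²; (x + 51.0)² + (y − 62.6)² = 130.27².
Subtracting the A equation from the B and C equations removes the quadratic terms:
13.4 x + 207.0 y = -7684.69
-196.4 x + 229.8 y = -14956.97
Solving the 2×2 system: x ≈ 30.4, y ≈ -39.1 km.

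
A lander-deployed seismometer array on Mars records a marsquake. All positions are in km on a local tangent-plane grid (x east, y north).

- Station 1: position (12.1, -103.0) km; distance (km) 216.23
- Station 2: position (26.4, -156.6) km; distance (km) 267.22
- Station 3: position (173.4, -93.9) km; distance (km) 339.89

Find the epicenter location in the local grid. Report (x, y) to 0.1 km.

Circle about each station: (x − 12.1)² + (y + 103.0)² = 216.23²; (x − 26.4)² + (y + 156.6)² = 267.22²; (x − 173.4)² + (y + 93.9)² = 339.89².
Subtracting the Station 1 equation from the Station 2 and Station 3 equations removes the quadratic terms:
28.6 x − 107.2 y = -10186.01
322.6 x + 18.2 y = -40640.44
Solving the 2×2 system: x ≈ -129.4, y ≈ 60.5 km.
Check against Station 1 (with the unrounded x, y): √((x − 12.1)²+(y + 103.0)²) = 216.22 ≈ 216.23 km. ✓

-129.4 km east, 60.5 km north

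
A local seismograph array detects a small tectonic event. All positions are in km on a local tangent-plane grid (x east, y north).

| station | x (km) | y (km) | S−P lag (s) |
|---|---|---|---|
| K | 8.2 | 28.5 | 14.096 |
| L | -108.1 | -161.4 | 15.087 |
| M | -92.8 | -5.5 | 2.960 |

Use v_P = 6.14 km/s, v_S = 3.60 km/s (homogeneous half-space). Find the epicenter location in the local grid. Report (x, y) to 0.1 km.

(-99.4, -30.4)

Distance from S−P lag: d = Δt · v_P v_S / (v_P − v_S) = Δt · (6.14·3.60)/(6.14−3.60) ≈ 8.7024·Δt.
So d_K = 122.67, d_L = 131.29, d_M = 25.76 km.
Circle about each station: (x − 8.2)² + (y − 28.5)² = 122.67²; (x + 108.1)² + (y + 161.4)² = 131.29²; (x + 92.8)² + (y + 5.5)² = 25.76².
Subtracting pairs of circle equations eliminates x²+y² and gives linear equations (the radical axes):
-232.6 x − 379.8 y = 34666.94
-202.0 x − 68.0 y = 22146.95
Solving the 2×2 system: x ≈ -99.4, y ≈ -30.4 km.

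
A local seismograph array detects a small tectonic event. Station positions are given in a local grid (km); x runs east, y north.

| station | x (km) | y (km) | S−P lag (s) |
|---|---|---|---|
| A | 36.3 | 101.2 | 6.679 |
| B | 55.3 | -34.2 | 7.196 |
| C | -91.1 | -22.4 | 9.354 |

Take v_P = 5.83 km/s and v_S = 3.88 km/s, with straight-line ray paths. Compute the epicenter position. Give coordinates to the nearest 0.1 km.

Distance from S−P lag: d = Δt · v_P v_S / (v_P − v_S) = Δt · (5.83·3.88)/(5.83−3.88) ≈ 11.6002·Δt.
So d_A = 77.48, d_B = 83.48, d_C = 108.51 km.
Circle about each station: (x − 36.3)² + (y − 101.2)² = 77.48²; (x − 55.3)² + (y + 34.2)² = 83.48²; (x + 91.1)² + (y + 22.4)² = 108.51².
Subtracting the A equation from the B and C equations removes the quadratic terms:
38.0 x − 270.8 y = -8297.16
-254.8 x − 247.2 y = -8529.43
Solving the 2×2 system: x ≈ 3.3, y ≈ 31.1 km.
Check against A (with the unrounded x, y): √((x − 36.3)²+(y − 101.2)²) = 77.48 ≈ 77.48 km. ✓

x ≈ 3.3 km, y ≈ 31.1 km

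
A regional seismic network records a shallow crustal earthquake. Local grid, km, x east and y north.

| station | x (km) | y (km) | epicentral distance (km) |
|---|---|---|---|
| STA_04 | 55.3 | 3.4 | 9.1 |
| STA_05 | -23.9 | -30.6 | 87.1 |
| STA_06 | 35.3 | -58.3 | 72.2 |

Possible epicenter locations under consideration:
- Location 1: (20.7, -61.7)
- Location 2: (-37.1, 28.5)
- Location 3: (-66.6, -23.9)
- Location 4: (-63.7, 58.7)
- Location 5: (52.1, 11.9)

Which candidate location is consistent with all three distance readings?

For each candidate, compare |candidate − station| to the reported distance:
Location 1: residuals STA_04 64.6, STA_05 32.7, STA_06 57.2 → max 64.6 km
Location 2: residuals STA_04 86.6, STA_05 26.5, STA_06 40.8 → max 86.6 km
Location 3: residuals STA_04 115.8, STA_05 43.9, STA_06 35.3 → max 115.8 km
Location 4: residuals STA_04 122.1, STA_05 10.7, STA_06 81.1 → max 122.1 km
Location 5: residuals STA_04 0.0, STA_05 0.0, STA_06 0.0 → max 0.0 km
Only Location 5 has all residuals ≈ 0.

Location 5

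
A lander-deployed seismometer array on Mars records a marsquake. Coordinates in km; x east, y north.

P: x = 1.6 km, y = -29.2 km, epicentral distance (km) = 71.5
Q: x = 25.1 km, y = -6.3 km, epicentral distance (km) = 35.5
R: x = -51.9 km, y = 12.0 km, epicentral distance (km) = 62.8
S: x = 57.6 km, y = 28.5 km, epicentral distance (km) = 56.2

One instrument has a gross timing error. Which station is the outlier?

Solve using three stations at a time. Using P, R, S (subtract circle equations pairwise → linear system) gives (x, y) ≈ (3.1, 42.3).
Distances from that point to each station vs reported:
  P: calculated 71.5 vs reported 71.5 → residual 0.0 km
  Q: calculated 53.3 vs reported 35.5 → residual 17.8 km
  R: calculated 62.8 vs reported 62.8 → residual 0.0 km
  S: calculated 56.2 vs reported 56.2 → residual 0.0 km
P, R, S are mutually consistent (residuals ≈ 0); Q is off by 17.8 km.

Q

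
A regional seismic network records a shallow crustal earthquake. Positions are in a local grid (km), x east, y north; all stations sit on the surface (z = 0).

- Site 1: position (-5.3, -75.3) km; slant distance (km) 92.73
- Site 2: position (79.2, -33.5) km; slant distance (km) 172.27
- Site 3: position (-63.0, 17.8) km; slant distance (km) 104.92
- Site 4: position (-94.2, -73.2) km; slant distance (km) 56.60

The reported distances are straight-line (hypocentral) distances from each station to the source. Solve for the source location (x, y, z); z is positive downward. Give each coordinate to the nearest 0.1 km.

(-80.0, -70.1, 54.7)

Each station gives a sphere (x−x_i)² + (y−y_i)² + z² = d_i² (stations at z=0).
Subtracting the Site 1 sphere from Site 2 and Site 3: z² cancels, leaving linear equations in x and y:
169.0 x + 83.6 y = -19381.39
-115.4 x + 186.2 y = -3821.69
Solving: x ≈ -80.002, y ≈ -70.107 km (keep extra digits for the depth step; rounded: -80.0, -70.1).
Then from the Site 1 sphere: z² = 92.73² − (x + 5.3)² − (y + 75.3)² with x = -80.002, y = -70.107, so z ≈ 54.695 ≈ 54.7 km.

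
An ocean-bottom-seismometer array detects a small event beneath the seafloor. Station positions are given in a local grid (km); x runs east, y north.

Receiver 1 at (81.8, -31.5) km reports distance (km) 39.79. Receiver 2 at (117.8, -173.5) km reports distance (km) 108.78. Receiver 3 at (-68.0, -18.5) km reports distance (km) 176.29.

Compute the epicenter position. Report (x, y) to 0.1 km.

Circle about each station: (x − 81.8)² + (y + 31.5)² = 39.79²; (x − 117.8)² + (y + 173.5)² = 108.78²; (x + 68.0)² + (y + 18.5)² = 176.29².
Subtracting the Receiver 1 equation from the Receiver 2 and Receiver 3 equations removes the quadratic terms:
72.0 x − 284.0 y = 26045.76
-299.6 x + 26.0 y = -32212.16
Solving the 2×2 system: x ≈ 101.8, y ≈ -65.9 km.

101.8 km east, -65.9 km north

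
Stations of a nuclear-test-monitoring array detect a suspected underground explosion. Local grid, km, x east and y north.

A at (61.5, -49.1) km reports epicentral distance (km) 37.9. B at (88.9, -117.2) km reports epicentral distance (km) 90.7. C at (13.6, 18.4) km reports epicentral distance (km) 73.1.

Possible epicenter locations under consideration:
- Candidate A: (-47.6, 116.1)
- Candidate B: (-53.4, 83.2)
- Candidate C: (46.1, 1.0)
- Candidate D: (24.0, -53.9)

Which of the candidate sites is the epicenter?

Candidate D

For each candidate, compare |candidate − station| to the reported distance:
Candidate A: residuals A 160.1, B 179.6, C 42.2 → max 179.6 km
Candidate B: residuals A 137.3, B 155.1, C 20.1 → max 155.1 km
Candidate C: residuals A 14.5, B 35.0, C 36.2 → max 36.2 km
Candidate D: residuals A 0.1, B 0.0, C 0.1 → max 0.1 km
Only Candidate D has all residuals ≈ 0.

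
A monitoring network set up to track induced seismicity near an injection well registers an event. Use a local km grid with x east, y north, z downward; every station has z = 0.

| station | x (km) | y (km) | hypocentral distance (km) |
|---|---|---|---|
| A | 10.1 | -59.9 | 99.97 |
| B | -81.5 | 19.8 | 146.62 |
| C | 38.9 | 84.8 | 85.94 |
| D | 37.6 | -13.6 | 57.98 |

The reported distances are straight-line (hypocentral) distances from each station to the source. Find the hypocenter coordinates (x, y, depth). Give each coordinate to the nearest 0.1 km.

Each station gives a sphere (x−x_i)² + (y−y_i)² + z² = d_i² (stations at z=0).
Subtracting the A sphere from B and C: z² cancels, leaving linear equations in x and y:
-183.2 x + 159.4 y = -8159.15
57.6 x + 289.4 y = 7622.55
Solving: x ≈ 57.497, y ≈ 14.895 km (keep extra digits for the depth step; rounded: 57.5, 14.9).
Then from the A sphere: z² = 99.97² − (x − 10.1)² − (y + 59.9)² with x = 57.497, y = 14.895, so z ≈ 46.403 ≈ 46.4 km.
Check against D (with the unrounded solution): distance 57.97 ≈ 57.98 km. ✓

x ≈ 57.5 km, y ≈ 14.9 km, depth ≈ 46.4 km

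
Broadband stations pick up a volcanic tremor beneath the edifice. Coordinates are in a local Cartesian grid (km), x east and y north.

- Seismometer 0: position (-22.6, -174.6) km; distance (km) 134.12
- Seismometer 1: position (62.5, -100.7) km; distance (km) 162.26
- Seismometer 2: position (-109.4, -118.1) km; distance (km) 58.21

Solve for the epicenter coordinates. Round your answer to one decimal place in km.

Circle about each station: (x + 22.6)² + (y + 174.6)² = 134.12²; (x − 62.5)² + (y + 100.7)² = 162.26²; (x + 109.4)² + (y + 118.1)² = 58.21².
Subtracting pairs of circle equations eliminates x²+y² and gives linear equations (the radical axes):
170.2 x + 147.8 y = -25289.31
-173.6 x + 113.0 y = 9519.82
Solving the 2×2 system: x ≈ -95.0, y ≈ -61.7 km.

-95.0 km east, -61.7 km north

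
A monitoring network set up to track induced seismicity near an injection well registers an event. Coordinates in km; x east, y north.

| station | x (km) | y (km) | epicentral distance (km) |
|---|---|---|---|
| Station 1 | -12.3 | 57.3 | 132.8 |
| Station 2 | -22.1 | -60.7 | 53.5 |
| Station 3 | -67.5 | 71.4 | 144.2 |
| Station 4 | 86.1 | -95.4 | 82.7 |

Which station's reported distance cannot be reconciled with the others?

Station 1

Solve using three stations at a time. Using Station 2, Station 3, Station 4 (subtract circle equations pairwise → linear system) gives (x, y) ≈ (26.5, -38.0).
Distances from that point to each station vs reported:
  Station 1: calculated 102.9 vs reported 132.8 → residual 29.9 km
  Station 2: calculated 53.6 vs reported 53.5 → residual 0.1 km
  Station 3: calculated 144.2 vs reported 144.2 → residual 0.0 km
  Station 4: calculated 82.8 vs reported 82.7 → residual 0.1 km
Station 2, Station 3, Station 4 are mutually consistent (residuals ≈ 0); Station 1 is off by 29.9 km.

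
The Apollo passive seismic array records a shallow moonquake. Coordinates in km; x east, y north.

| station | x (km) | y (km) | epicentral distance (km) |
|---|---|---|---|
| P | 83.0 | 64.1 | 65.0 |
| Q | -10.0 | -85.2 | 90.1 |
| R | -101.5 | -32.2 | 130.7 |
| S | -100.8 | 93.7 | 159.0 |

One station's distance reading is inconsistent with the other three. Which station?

Solve using three stations at a time. Using Q, R, S (subtract circle equations pairwise → linear system) gives (x, y) ≈ (25.8, -2.5).
Distances from that point to each station vs reported:
  P: calculated 87.8 vs reported 65.0 → residual 22.8 km
  Q: calculated 90.1 vs reported 90.1 → residual 0.0 km
  R: calculated 130.7 vs reported 130.7 → residual 0.0 km
  S: calculated 159.0 vs reported 159.0 → residual 0.0 km
Q, R, S are mutually consistent (residuals ≈ 0); P is off by 22.8 km.

P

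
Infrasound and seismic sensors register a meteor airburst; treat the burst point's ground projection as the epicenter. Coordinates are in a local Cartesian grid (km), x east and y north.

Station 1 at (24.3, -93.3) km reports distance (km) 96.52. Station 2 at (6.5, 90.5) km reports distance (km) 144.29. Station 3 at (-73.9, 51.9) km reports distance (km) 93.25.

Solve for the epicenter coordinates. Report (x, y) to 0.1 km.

Circle about each station: (x − 24.3)² + (y + 93.3)² = 96.52²; (x − 6.5)² + (y − 90.5)² = 144.29²; (x + 73.9)² + (y − 51.9)² = 93.25².
Subtracting pairs of circle equations eliminates x²+y² and gives linear equations (the radical axes):
-35.6 x + 367.6 y = -12566.37
-196.4 x + 290.4 y = -520.01
Solving the 2×2 system: x ≈ -55.9, y ≈ -39.6 km.
Check against Station 1 (with the unrounded x, y): √((x − 24.3)²+(y + 93.3)²) = 96.52 ≈ 96.52 km. ✓

(-55.9, -39.6)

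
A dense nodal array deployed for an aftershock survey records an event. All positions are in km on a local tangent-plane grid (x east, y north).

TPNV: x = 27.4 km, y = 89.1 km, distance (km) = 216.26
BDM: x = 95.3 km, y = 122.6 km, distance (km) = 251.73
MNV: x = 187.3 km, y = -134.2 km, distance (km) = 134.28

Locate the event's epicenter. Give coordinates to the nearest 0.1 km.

Circle about each station: (x − 27.4)² + (y − 89.1)² = 216.26²; (x − 95.3)² + (y − 122.6)² = 251.73²; (x − 187.3)² + (y + 134.2)² = 134.28².
Subtracting the TPNV equation from the BDM and MNV equations removes the quadratic terms:
135.8 x + 67.0 y = -1176.33
319.8 x − 446.6 y = 73138.63
Solving the 2×2 system: x ≈ 53.3, y ≈ -125.6 km.

53.3 km east, -125.6 km north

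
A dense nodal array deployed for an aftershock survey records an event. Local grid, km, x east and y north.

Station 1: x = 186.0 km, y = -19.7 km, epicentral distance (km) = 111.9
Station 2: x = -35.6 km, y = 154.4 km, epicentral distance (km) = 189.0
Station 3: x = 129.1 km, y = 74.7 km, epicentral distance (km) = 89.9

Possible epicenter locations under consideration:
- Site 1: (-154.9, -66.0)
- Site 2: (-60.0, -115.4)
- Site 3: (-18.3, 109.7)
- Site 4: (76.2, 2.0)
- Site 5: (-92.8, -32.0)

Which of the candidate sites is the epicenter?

For each candidate, compare |candidate − station| to the reported distance:
Site 1: residuals Station 1 232.1, Station 2 61.6, Station 3 227.0 → max 232.1 km
Site 2: residuals Station 1 152.1, Station 2 81.9, Station 3 178.2 → max 178.2 km
Site 3: residuals Station 1 129.9, Station 2 141.1, Station 3 61.6 → max 141.1 km
Site 4: residuals Station 1 0.0, Station 2 0.0, Station 3 0.0 → max 0.0 km
Site 5: residuals Station 1 167.2, Station 2 6.0, Station 3 156.3 → max 167.2 km
Only Site 4 has all residuals ≈ 0.

Site 4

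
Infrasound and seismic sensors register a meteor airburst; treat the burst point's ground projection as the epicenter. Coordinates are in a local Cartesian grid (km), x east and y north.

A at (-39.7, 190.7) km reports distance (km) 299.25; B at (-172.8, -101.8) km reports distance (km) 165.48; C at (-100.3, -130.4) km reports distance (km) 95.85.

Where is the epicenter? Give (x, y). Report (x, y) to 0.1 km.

(-7.4, -106.8)

Circle about each station: (x + 39.7)² + (y − 190.7)² = 299.25²; (x + 172.8)² + (y + 101.8)² = 165.48²; (x + 100.3)² + (y + 130.4)² = 95.85².
Subtracting the A equation from the B and C equations removes the quadratic terms:
-266.2 x − 585.0 y = 64447.43
-121.2 x − 642.2 y = 69485.01
Solving the 2×2 system: x ≈ -7.4, y ≈ -106.8 km.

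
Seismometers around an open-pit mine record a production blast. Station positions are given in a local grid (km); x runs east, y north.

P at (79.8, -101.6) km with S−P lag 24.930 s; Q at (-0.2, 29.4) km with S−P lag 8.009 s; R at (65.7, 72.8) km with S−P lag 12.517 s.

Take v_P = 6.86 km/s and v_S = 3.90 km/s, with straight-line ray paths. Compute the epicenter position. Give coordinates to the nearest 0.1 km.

Distance from S−P lag: d = Δt · v_P v_S / (v_P − v_S) = Δt · (6.86·3.90)/(6.86−3.90) ≈ 9.0385·Δt.
So d_P = 225.33, d_Q = 72.39, d_R = 113.14 km.
Circle about each station: (x − 79.8)² + (y + 101.6)² = 225.33²; (x + 0.2)² + (y − 29.4)² = 72.39²; (x − 65.7)² + (y − 72.8)² = 113.14².
Subtracting the P equation from the Q and R equations removes the quadratic terms:
-160.0 x + 262.0 y = 29707.10
-28.2 x + 348.8 y = 30898.68
Solving the 2×2 system: x ≈ -46.8, y ≈ 84.8 km.

x ≈ -46.8 km, y ≈ 84.8 km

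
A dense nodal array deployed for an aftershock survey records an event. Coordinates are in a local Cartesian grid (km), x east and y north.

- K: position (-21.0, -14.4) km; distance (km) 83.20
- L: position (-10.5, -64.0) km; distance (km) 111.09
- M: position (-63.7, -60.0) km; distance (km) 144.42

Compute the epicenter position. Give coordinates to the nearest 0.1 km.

Circle about each station: (x + 21.0)² + (y + 14.4)² = 83.20²; (x + 10.5)² + (y + 64.0)² = 111.09²; (x + 63.7)² + (y + 60.0)² = 144.42².
Subtracting the K equation from the L and M equations removes the quadratic terms:
21.0 x − 99.2 y = -1860.86
-85.4 x − 91.2 y = -6925.57
Solving the 2×2 system: x ≈ 49.8, y ≈ 29.3 km.

49.8 km east, 29.3 km north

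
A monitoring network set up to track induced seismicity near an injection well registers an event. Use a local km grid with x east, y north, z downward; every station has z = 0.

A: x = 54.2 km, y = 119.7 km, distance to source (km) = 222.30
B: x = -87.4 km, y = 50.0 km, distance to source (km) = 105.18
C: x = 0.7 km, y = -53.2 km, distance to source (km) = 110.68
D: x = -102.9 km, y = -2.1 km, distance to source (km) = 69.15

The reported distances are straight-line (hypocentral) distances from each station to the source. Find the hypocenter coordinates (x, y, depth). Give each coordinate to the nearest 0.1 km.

x ≈ -91.9 km, y ≈ -37.3 km, depth ≈ 58.5 km

Each station gives a sphere (x−x_i)² + (y−y_i)² + z² = d_i² (stations at z=0).
Subtracting the A sphere from B and C: z² cancels, leaving linear equations in x and y:
-283.2 x − 139.4 y = 31227.49
-107.0 x − 345.8 y = 22732.23
Solving: x ≈ -91.906, y ≈ -37.300 km (keep extra digits for the depth step; rounded: -91.9, -37.3).
Then from the A sphere: z² = 222.30² − (x − 54.2)² − (y − 119.7)² with x = -91.906, y = -37.300, so z ≈ 58.492 ≈ 58.5 km.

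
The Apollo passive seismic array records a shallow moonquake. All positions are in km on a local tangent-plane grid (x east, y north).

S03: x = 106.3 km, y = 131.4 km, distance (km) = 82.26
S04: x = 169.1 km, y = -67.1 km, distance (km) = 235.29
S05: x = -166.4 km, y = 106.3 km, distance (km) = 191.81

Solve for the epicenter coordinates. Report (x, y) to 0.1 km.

Circle about each station: (x − 106.3)² + (y − 131.4)² = 82.26²; (x − 169.1)² + (y + 67.1)² = 235.29²; (x + 166.4)² + (y − 106.3)² = 191.81².
Subtracting pairs of circle equations eliminates x²+y² and gives linear equations (the radical axes):
125.6 x − 397.0 y = -44063.11
-545.4 x − 50.2 y = -19601.37
Solving the 2×2 system: x ≈ 25.0, y ≈ 118.9 km.

x ≈ 25.0 km, y ≈ 118.9 km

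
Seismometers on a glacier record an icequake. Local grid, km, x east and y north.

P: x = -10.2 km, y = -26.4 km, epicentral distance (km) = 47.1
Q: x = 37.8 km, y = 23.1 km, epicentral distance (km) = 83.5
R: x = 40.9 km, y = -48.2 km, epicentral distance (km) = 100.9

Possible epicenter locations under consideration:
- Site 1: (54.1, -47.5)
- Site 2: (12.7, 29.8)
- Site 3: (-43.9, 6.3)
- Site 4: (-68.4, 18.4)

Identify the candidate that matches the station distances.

For each candidate, compare |candidate − station| to the reported distance:
Site 1: residuals P 20.6, Q 11.0, R 87.7 → max 87.7 km
Site 2: residuals P 13.6, Q 57.5, R 18.0 → max 57.5 km
Site 3: residuals P 0.1, Q 0.1, R 0.1 → max 0.1 km
Site 4: residuals P 26.3, Q 22.8, R 27.1 → max 27.1 km
Only Site 3 has all residuals ≈ 0.

Site 3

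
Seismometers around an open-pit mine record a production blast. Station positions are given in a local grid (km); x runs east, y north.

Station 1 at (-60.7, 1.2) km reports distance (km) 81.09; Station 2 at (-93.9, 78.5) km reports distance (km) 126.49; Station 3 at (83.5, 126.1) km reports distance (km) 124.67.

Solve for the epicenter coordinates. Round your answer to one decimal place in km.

(18.2, 19.9)

Circle about each station: (x + 60.7)² + (y − 1.2)² = 81.09²; (x + 93.9)² + (y − 78.5)² = 126.49²; (x − 83.5)² + (y − 126.1)² = 124.67².
Subtracting the Station 1 equation from the Station 2 and Station 3 equations removes the quadratic terms:
-66.4 x + 154.6 y = 1869.40
288.4 x + 249.8 y = 10220.51
Solving the 2×2 system: x ≈ 18.2, y ≈ 19.9 km.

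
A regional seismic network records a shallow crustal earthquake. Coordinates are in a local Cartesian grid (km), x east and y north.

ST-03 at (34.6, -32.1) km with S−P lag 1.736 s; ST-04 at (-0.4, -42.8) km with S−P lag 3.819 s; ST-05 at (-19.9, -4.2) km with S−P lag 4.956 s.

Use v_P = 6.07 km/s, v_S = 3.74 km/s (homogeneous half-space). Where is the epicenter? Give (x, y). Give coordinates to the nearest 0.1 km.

Distance from S−P lag: d = Δt · v_P v_S / (v_P − v_S) = Δt · (6.07·3.74)/(6.07−3.74) ≈ 9.7433·Δt.
So d_ST-03 = 16.91, d_ST-04 = 37.21, d_ST-05 = 48.29 km.
Circle about each station: (x − 34.6)² + (y + 32.1)² = 16.91²; (x + 0.4)² + (y + 42.8)² = 37.21²; (x + 19.9)² + (y + 4.2)² = 48.29².
Subtracting pairs of circle equations eliminates x²+y² and gives linear equations (the radical axes):
-70.0 x − 21.4 y = -1494.21
-109.0 x + 55.8 y = -3859.90
Solving the 2×2 system: x ≈ 26.6, y ≈ -17.2 km.
Check against ST-03 (with the unrounded x, y): √((x − 34.6)²+(y + 32.1)²) = 16.91 ≈ 16.91 km. ✓

26.6 km east, -17.2 km north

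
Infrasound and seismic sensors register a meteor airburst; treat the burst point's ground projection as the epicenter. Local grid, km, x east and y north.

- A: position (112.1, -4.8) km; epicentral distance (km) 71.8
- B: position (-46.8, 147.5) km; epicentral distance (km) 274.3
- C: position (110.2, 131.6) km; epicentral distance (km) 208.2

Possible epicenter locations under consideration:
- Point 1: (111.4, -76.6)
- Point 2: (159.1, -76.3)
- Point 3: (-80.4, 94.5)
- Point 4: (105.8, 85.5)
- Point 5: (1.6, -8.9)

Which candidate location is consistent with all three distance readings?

Point 1

For each candidate, compare |candidate − station| to the reported distance:
Point 1: residuals A 0.0, B 0.0, C 0.0 → max 0.0 km
Point 2: residuals A 13.8, B 29.8, C 5.4 → max 29.8 km
Point 3: residuals A 144.8, B 211.5, C 14.0 → max 211.5 km
Point 4: residuals A 18.7, B 109.6, C 161.9 → max 161.9 km
Point 5: residuals A 38.8, B 110.6, C 30.6 → max 110.6 km
Only Point 1 has all residuals ≈ 0.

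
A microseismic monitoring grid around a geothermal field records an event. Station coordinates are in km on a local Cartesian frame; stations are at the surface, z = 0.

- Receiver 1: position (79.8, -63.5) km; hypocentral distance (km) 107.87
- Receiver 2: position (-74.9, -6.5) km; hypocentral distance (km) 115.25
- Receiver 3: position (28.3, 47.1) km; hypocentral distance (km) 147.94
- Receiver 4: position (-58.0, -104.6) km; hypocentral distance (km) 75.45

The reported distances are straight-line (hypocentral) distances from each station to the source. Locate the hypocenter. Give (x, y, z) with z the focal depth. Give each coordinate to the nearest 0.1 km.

(-10.5, -84.6, 55.1)

Each station gives a sphere (x−x_i)² + (y−y_i)² + z² = d_i² (stations at z=0).
Subtracting the Receiver 1 sphere from Receiver 2 and Receiver 3: z² cancels, leaving linear equations in x and y:
-309.4 x + 114.0 y = -6394.66
-103.0 x + 221.2 y = -17631.30
Solving: x ≈ -10.503, y ≈ -84.598 km (keep extra digits for the depth step; rounded: -10.5, -84.6).
Then from the Receiver 1 sphere: z² = 107.87² − (x − 79.8)² − (y + 63.5)² with x = -10.503, y = -84.598, so z ≈ 55.102 ≈ 55.1 km.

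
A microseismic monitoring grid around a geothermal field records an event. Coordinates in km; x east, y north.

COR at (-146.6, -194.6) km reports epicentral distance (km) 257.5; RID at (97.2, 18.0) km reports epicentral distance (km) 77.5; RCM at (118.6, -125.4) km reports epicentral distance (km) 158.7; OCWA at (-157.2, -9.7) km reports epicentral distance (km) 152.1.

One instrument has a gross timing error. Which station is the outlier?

Solve using three stations at a time. Using COR, RID, RCM (subtract circle equations pairwise → linear system) gives (x, y) ≈ (21.7, 0.3).
Distances from that point to each station vs reported:
  COR: calculated 257.5 vs reported 257.5 → residual 0.0 km
  RID: calculated 77.5 vs reported 77.5 → residual 0.0 km
  RCM: calculated 158.7 vs reported 158.7 → residual 0.0 km
  OCWA: calculated 179.2 vs reported 152.1 → residual 27.1 km
COR, RID, RCM are mutually consistent (residuals ≈ 0); OCWA is off by 27.1 km.

OCWA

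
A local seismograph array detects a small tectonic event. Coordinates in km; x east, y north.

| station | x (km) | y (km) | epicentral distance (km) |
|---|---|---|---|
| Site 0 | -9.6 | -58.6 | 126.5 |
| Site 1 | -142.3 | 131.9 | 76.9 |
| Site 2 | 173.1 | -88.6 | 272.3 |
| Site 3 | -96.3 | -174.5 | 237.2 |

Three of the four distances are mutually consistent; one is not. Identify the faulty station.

Solve using three stations at a time. Using Site 0, Site 2, Site 3 (subtract circle equations pairwise → linear system) gives (x, y) ≈ (-55.6, 59.1).
Distances from that point to each station vs reported:
  Site 0: calculated 126.4 vs reported 126.5 → residual 0.1 km
  Site 1: calculated 113.2 vs reported 76.9 → residual 36.3 km
  Site 2: calculated 272.2 vs reported 272.3 → residual 0.1 km
  Site 3: calculated 237.1 vs reported 237.2 → residual 0.1 km
Site 0, Site 2, Site 3 are mutually consistent (residuals ≈ 0); Site 1 is off by 36.3 km.

Site 1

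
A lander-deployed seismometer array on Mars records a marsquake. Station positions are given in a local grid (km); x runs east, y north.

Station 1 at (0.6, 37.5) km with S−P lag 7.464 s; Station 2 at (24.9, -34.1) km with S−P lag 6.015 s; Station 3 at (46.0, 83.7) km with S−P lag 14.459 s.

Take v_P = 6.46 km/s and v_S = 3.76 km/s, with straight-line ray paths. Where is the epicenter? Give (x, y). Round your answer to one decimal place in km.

x ≈ -28.1 km, y ≈ -23.2 km

Distance from S−P lag: d = Δt · v_P v_S / (v_P − v_S) = Δt · (6.46·3.76)/(6.46−3.76) ≈ 8.9961·Δt.
So d_Station 1 = 67.15, d_Station 2 = 54.11, d_Station 3 = 130.08 km.
Circle about each station: (x − 0.6)² + (y − 37.5)² = 67.15²; (x − 24.9)² + (y + 34.1)² = 54.11²; (x − 46.0)² + (y − 83.7)² = 130.08².
Subtracting the Station 1 equation from the Station 2 and Station 3 equations removes the quadratic terms:
48.6 x − 143.2 y = 1957.44
90.8 x + 92.4 y = -4696.60
Solving the 2×2 system: x ≈ -28.1, y ≈ -23.2 km.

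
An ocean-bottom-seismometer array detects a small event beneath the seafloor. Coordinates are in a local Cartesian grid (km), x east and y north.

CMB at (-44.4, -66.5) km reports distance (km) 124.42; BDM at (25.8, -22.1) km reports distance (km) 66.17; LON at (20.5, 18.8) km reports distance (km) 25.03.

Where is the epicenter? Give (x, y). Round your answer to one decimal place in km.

Circle about each station: (x + 44.4)² + (y + 66.5)² = 124.42²; (x − 25.8)² + (y + 22.1)² = 66.17²; (x − 20.5)² + (y − 18.8)² = 25.03².
Subtracting pairs of circle equations eliminates x²+y² and gives linear equations (the radical axes):
140.4 x + 88.8 y = 5862.31
129.8 x + 170.6 y = 9233.92
Solving the 2×2 system: x ≈ 14.5, y ≈ 43.1 km.
Check against CMB (with the unrounded x, y): √((x + 44.4)²+(y + 66.5)²) = 124.42 ≈ 124.42 km. ✓

x ≈ 14.5 km, y ≈ 43.1 km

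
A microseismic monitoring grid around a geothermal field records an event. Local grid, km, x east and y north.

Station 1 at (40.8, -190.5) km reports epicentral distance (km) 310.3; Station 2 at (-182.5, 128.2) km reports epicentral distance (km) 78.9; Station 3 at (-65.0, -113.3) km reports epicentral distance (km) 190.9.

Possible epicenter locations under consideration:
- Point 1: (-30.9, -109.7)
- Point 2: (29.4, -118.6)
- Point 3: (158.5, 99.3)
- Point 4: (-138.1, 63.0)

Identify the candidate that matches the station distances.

Point 4

For each candidate, compare |candidate − station| to the reported distance:
Point 1: residuals Station 1 202.3, Station 2 203.2, Station 3 156.6 → max 203.2 km
Point 2: residuals Station 1 237.5, Station 2 246.4, Station 3 96.4 → max 246.4 km
Point 3: residuals Station 1 2.5, Station 2 263.3, Station 3 117.6 → max 263.3 km
Point 4: residuals Station 1 0.0, Station 2 0.0, Station 3 0.0 → max 0.0 km
Only Point 4 has all residuals ≈ 0.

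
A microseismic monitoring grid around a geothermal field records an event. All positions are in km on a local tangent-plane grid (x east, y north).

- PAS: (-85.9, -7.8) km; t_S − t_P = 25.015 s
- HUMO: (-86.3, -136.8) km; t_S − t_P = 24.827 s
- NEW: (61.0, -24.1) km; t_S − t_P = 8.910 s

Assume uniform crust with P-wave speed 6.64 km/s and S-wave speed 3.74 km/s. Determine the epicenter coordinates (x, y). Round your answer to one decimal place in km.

Distance from S−P lag: d = Δt · v_P v_S / (v_P − v_S) = Δt · (6.64·3.74)/(6.64−3.74) ≈ 8.5633·Δt.
So d_PAS = 214.21, d_HUMO = 212.60, d_NEW = 76.30 km.
Circle about each station: (x + 85.9)² + (y + 7.8)² = 214.21²; (x + 86.3)² + (y + 136.8)² = 212.60²; (x − 61.0)² + (y + 24.1)² = 76.30².
Subtracting pairs of circle equations eliminates x²+y² and gives linear equations (the radical axes):
-0.8 x − 258.0 y = 19409.44
293.8 x − 32.6 y = 36926.39
Solving the 2×2 system: x ≈ 117.3, y ≈ -75.6 km.
Check against PAS (with the unrounded x, y): √((x + 85.9)²+(y + 7.8)²) = 214.21 ≈ 214.21 km. ✓

x ≈ 117.3 km, y ≈ -75.6 km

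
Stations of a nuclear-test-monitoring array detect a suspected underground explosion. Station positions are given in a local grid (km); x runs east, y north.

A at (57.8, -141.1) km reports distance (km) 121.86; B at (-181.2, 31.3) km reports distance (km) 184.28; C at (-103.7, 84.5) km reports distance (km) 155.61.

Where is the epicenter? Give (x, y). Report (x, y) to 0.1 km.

Circle about each station: (x − 57.8)² + (y + 141.1)² = 121.86²; (x + 181.2)² + (y − 31.3)² = 184.28²; (x + 103.7)² + (y − 84.5)² = 155.61².
Subtracting pairs of circle equations eliminates x²+y² and gives linear equations (the radical axes):
-478.0 x + 344.8 y = -8546.18
-323.0 x + 451.2 y = -14720.72
Solving the 2×2 system: x ≈ -11.7, y ≈ -41.0 km.

-11.7 km east, -41.0 km north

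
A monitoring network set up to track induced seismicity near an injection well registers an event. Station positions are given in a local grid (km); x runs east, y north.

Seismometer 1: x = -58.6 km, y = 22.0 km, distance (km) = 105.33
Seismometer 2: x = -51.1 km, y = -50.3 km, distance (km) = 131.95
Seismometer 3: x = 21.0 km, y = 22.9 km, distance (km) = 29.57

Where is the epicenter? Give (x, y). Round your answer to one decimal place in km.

Circle about each station: (x + 58.6)² + (y − 22.0)² = 105.33²; (x + 51.1)² + (y + 50.3)² = 131.95²; (x − 21.0)² + (y − 22.9)² = 29.57².
Subtracting the Seismometer 1 equation from the Seismometer 2 and Seismometer 3 equations removes the quadratic terms:
15.0 x − 144.6 y = -5093.05
159.2 x + 1.8 y = 7267.47
Solving the 2×2 system: x ≈ 45.2, y ≈ 39.9 km.
Check against Seismometer 1 (with the unrounded x, y): √((x + 58.6)²+(y − 22.0)²) = 105.33 ≈ 105.33 km. ✓

(45.2, 39.9)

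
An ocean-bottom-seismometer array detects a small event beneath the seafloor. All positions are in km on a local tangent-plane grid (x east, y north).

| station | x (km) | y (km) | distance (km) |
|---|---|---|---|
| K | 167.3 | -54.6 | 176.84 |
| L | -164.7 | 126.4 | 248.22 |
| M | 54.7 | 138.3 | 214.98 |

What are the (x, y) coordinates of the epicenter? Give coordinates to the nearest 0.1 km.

-9.1 km east, -67.0 km north

Circle about each station: (x − 167.3)² + (y + 54.6)² = 176.84²; (x + 164.7)² + (y − 126.4)² = 248.22²; (x − 54.7)² + (y − 138.3)² = 214.98².
Subtracting the K equation from the L and M equations removes the quadratic terms:
-664.0 x + 362.0 y = -18208.18
-225.2 x + 385.8 y = -23795.48
Solving the 2×2 system: x ≈ -9.1, y ≈ -67.0 km.
Check against K (with the unrounded x, y): √((x − 167.3)²+(y + 54.6)²) = 176.83 ≈ 176.84 km. ✓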